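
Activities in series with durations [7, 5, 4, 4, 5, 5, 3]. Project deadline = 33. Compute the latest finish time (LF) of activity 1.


LF(activity 1) = deadline - sum of successor durations
Successors: activities 2 through 7 with durations [5, 4, 4, 5, 5, 3]
Sum of successor durations = 26
LF = 33 - 26 = 7

7


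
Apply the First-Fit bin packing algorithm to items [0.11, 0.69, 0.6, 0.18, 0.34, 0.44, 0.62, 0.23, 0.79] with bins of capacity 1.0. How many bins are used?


Place items sequentially using First-Fit:
  Item 0.11 -> new Bin 1
  Item 0.69 -> Bin 1 (now 0.8)
  Item 0.6 -> new Bin 2
  Item 0.18 -> Bin 1 (now 0.98)
  Item 0.34 -> Bin 2 (now 0.94)
  Item 0.44 -> new Bin 3
  Item 0.62 -> new Bin 4
  Item 0.23 -> Bin 3 (now 0.67)
  Item 0.79 -> new Bin 5
Total bins used = 5

5


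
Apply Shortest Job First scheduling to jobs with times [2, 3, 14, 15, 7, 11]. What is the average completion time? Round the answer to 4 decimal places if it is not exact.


SJF order (ascending): [2, 3, 7, 11, 14, 15]
Completion times:
  Job 1: burst=2, C=2
  Job 2: burst=3, C=5
  Job 3: burst=7, C=12
  Job 4: burst=11, C=23
  Job 5: burst=14, C=37
  Job 6: burst=15, C=52
Average completion = 131/6 = 21.8333

21.8333


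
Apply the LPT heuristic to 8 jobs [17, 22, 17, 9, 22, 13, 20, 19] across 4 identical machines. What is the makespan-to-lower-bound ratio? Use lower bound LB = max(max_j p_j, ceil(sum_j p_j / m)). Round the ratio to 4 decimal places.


LPT order: [22, 22, 20, 19, 17, 17, 13, 9]
Machine loads after assignment: [35, 31, 37, 36]
LPT makespan = 37
Lower bound = max(max_job, ceil(total/4)) = max(22, 35) = 35
Ratio = 37 / 35 = 1.0571

1.0571


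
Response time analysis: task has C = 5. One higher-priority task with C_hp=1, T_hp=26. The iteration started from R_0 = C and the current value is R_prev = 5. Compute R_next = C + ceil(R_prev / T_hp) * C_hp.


R_next = C + ceil(R_prev / T_hp) * C_hp
ceil(5 / 26) = ceil(0.1923) = 1
Interference = 1 * 1 = 1
R_next = 5 + 1 = 6

6


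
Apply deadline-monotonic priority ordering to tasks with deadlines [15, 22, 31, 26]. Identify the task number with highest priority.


Sort tasks by relative deadline (ascending):
  Task 1: deadline = 15
  Task 2: deadline = 22
  Task 4: deadline = 26
  Task 3: deadline = 31
Priority order (highest first): [1, 2, 4, 3]
Highest priority task = 1

1


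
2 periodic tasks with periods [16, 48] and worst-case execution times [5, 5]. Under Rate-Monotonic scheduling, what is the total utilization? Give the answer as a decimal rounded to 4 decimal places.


Compute individual utilizations (exact fractions):
  Task 1: C/T = 5/16 (approx. 0.3125)
  Task 2: C/T = 5/48 (approx. 0.1042)
Total utilization U = 5/16 + 5/48 = 5/12
Rounded to 4 decimal places: U = 0.4167
RM (Liu & Layland) bound for 2 tasks = 0.828427; compare with U = 5/12 (approx. 0.416667)
U <= bound, so schedulable by RM sufficient condition.

0.4167


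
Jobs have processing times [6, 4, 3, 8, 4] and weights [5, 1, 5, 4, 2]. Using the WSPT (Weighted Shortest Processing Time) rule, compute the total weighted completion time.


Compute p/w ratios and sort ascending (WSPT): [(3, 5), (6, 5), (8, 4), (4, 2), (4, 1)]
Compute weighted completion times:
  Job (p=3,w=5): C=3, w*C=5*3=15
  Job (p=6,w=5): C=9, w*C=5*9=45
  Job (p=8,w=4): C=17, w*C=4*17=68
  Job (p=4,w=2): C=21, w*C=2*21=42
  Job (p=4,w=1): C=25, w*C=1*25=25
Total weighted completion time = 195

195


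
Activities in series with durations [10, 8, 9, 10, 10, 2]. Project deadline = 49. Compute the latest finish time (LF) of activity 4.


LF(activity 4) = deadline - sum of successor durations
Successors: activities 5 through 6 with durations [10, 2]
Sum of successor durations = 12
LF = 49 - 12 = 37

37


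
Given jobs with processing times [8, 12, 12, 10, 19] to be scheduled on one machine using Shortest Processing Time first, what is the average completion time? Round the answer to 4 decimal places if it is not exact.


Sort jobs by processing time (SPT order): [8, 10, 12, 12, 19]
Compute completion times sequentially:
  Job 1: processing = 8, completes at 8
  Job 2: processing = 10, completes at 18
  Job 3: processing = 12, completes at 30
  Job 4: processing = 12, completes at 42
  Job 5: processing = 19, completes at 61
Sum of completion times = 159
Average completion time = 159/5 = 31.8

31.8


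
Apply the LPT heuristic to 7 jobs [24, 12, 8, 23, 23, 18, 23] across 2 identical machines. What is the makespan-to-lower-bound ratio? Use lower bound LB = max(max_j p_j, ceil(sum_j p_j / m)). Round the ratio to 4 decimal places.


LPT order: [24, 23, 23, 23, 18, 12, 8]
Machine loads after assignment: [67, 64]
LPT makespan = 67
Lower bound = max(max_job, ceil(total/2)) = max(24, 66) = 66
Ratio = 67 / 66 = 1.0152

1.0152


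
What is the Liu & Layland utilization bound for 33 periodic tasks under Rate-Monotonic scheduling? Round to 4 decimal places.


Compute 2^(1/33) = 1.0212266063
Subtract 1: 1.0212266063 - 1 = 0.0212266063
Multiply by n: 33 * 0.0212266063 = 0.7004780079
Round to 4 dp: 0.7005

0.7005


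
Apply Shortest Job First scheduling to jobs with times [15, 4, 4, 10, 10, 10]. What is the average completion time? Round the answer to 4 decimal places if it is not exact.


SJF order (ascending): [4, 4, 10, 10, 10, 15]
Completion times:
  Job 1: burst=4, C=4
  Job 2: burst=4, C=8
  Job 3: burst=10, C=18
  Job 4: burst=10, C=28
  Job 5: burst=10, C=38
  Job 6: burst=15, C=53
Average completion = 149/6 = 24.8333

24.8333


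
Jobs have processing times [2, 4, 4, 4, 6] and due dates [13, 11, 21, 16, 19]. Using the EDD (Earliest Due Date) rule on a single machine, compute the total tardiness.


Sort by due date (EDD order): [(4, 11), (2, 13), (4, 16), (6, 19), (4, 21)]
Compute completion times and tardiness:
  Job 1: p=4, d=11, C=4, tardiness=max(0,4-11)=0
  Job 2: p=2, d=13, C=6, tardiness=max(0,6-13)=0
  Job 3: p=4, d=16, C=10, tardiness=max(0,10-16)=0
  Job 4: p=6, d=19, C=16, tardiness=max(0,16-19)=0
  Job 5: p=4, d=21, C=20, tardiness=max(0,20-21)=0
Total tardiness = 0

0


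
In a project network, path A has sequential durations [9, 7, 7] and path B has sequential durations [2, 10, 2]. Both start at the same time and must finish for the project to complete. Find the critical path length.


Path A total = 9 + 7 + 7 = 23
Path B total = 2 + 10 + 2 = 14
Critical path = longest path = max(23, 14) = 23

23


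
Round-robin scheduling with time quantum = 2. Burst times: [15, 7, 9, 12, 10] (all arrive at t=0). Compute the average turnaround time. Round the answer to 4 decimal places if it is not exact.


Time quantum = 2
Execution trace:
  J1 runs 2 units, time = 2
  J2 runs 2 units, time = 4
  J3 runs 2 units, time = 6
  J4 runs 2 units, time = 8
  J5 runs 2 units, time = 10
  J1 runs 2 units, time = 12
  J2 runs 2 units, time = 14
  J3 runs 2 units, time = 16
  J4 runs 2 units, time = 18
  J5 runs 2 units, time = 20
  J1 runs 2 units, time = 22
  J2 runs 2 units, time = 24
  J3 runs 2 units, time = 26
  J4 runs 2 units, time = 28
  J5 runs 2 units, time = 30
  J1 runs 2 units, time = 32
  J2 runs 1 units, time = 33
  J3 runs 2 units, time = 35
  J4 runs 2 units, time = 37
  J5 runs 2 units, time = 39
  J1 runs 2 units, time = 41
  J3 runs 1 units, time = 42
  J4 runs 2 units, time = 44
  J5 runs 2 units, time = 46
  J1 runs 2 units, time = 48
  J4 runs 2 units, time = 50
  J1 runs 2 units, time = 52
  J1 runs 1 units, time = 53
Finish times: [53, 33, 42, 50, 46]
Average turnaround = 224/5 = 44.8

44.8


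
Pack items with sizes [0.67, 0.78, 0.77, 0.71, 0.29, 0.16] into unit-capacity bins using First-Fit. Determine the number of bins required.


Place items sequentially using First-Fit:
  Item 0.67 -> new Bin 1
  Item 0.78 -> new Bin 2
  Item 0.77 -> new Bin 3
  Item 0.71 -> new Bin 4
  Item 0.29 -> Bin 1 (now 0.96)
  Item 0.16 -> Bin 2 (now 0.94)
Total bins used = 4

4


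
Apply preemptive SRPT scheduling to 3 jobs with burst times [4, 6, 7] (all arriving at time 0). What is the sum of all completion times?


Since all jobs arrive at t=0, SRPT equals SPT ordering.
SPT order: [4, 6, 7]
Completion times:
  Job 1: p=4, C=4
  Job 2: p=6, C=10
  Job 3: p=7, C=17
Total completion time = 4 + 10 + 17 = 31

31


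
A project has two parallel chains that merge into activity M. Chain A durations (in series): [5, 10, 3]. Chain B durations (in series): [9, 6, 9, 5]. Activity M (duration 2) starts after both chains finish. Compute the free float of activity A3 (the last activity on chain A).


ES(A3) = sum of predecessors on chain A = 15
EF(A3) = ES + duration = 15 + 3 = 18
Successor of A3 is M. ES(M) = max(sum(A), sum(B)) = max(18, 29) = 29
Free float = ES(successor) - EF(current) = 29 - 18 = 11

11


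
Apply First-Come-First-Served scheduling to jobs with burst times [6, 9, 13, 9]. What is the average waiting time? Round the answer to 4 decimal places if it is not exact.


FCFS order (as given): [6, 9, 13, 9]
Waiting times:
  Job 1: wait = 0
  Job 2: wait = 6
  Job 3: wait = 15
  Job 4: wait = 28
Sum of waiting times = 49
Average waiting time = 49/4 = 12.25

12.25


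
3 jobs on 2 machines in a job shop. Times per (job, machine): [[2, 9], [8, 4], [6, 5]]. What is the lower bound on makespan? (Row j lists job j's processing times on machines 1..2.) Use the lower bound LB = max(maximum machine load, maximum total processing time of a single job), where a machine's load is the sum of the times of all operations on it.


Machine loads:
  Machine 1: 2 + 8 + 6 = 16
  Machine 2: 9 + 4 + 5 = 18
Max machine load = 18
Job totals:
  Job 1: 11
  Job 2: 12
  Job 3: 11
Max job total = 12
Lower bound = max(18, 12) = 18

18


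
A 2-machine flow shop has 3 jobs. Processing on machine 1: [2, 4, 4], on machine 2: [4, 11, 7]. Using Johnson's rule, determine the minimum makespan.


Apply Johnson's rule:
  Group 1 (a <= b): [(1, 2, 4), (2, 4, 11), (3, 4, 7)]
  Group 2 (a > b): []
Optimal job order: [1, 2, 3]
Schedule:
  Job 1: M1 done at 2, M2 done at 6
  Job 2: M1 done at 6, M2 done at 17
  Job 3: M1 done at 10, M2 done at 24
Makespan = 24

24


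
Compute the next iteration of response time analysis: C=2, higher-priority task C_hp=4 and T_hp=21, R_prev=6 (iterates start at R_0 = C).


R_next = C + ceil(R_prev / T_hp) * C_hp
ceil(6 / 21) = ceil(0.2857) = 1
Interference = 1 * 4 = 4
R_next = 2 + 4 = 6
R_next = R_prev, so the iteration has converged (response time = 6).

6


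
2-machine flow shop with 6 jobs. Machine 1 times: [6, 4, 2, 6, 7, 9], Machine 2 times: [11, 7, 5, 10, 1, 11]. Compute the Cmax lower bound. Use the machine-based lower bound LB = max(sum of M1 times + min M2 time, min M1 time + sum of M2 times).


LB1 = sum(M1 times) + min(M2 times) = 34 + 1 = 35
LB2 = min(M1 times) + sum(M2 times) = 2 + 45 = 47
Lower bound = max(LB1, LB2) = max(35, 47) = 47

47


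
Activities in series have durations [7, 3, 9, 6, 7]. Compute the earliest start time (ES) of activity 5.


Activity 5 starts after activities 1 through 4 complete.
Predecessor durations: [7, 3, 9, 6]
ES = 7 + 3 + 9 + 6 = 25

25


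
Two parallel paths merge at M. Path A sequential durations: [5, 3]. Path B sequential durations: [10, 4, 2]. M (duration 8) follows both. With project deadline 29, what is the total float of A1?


Forward pass: ES(A1) = sum of predecessors on chain A = 0
EF = ES + duration = 0 + 5 = 5
Backward pass: LF(M) = deadline = 29; LS(M) = 29 - 8 = 21
LF(A1) = LS(M) - sum(successors on chain A) = 21 - 3 = 18
LS = LF - duration = 18 - 5 = 13
Total float = LS - ES = 13 - 0 = 13

13


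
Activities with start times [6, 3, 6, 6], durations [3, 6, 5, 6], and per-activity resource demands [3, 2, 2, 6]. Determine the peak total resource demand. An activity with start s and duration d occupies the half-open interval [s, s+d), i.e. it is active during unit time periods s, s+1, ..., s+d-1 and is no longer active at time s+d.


Each activity i is active on [start_i, start_i + duration_i).
Compute total resource usage per time slot:
  t=0: active resources = [], total = 0
  t=1: active resources = [], total = 0
  t=2: active resources = [], total = 0
  t=3: active resources = [2], total = 2
  t=4: active resources = [2], total = 2
  t=5: active resources = [2], total = 2
  t=6: active resources = [3, 2, 2, 6], total = 13
  t=7: active resources = [3, 2, 2, 6], total = 13
  t=8: active resources = [3, 2, 2, 6], total = 13
  t=9: active resources = [2, 6], total = 8
  t=10: active resources = [2, 6], total = 8
  t=11: active resources = [6], total = 6
Peak resource demand = 13

13


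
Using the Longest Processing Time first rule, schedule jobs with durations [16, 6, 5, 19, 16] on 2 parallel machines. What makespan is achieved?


Sort jobs in decreasing order (LPT): [19, 16, 16, 6, 5]
Assign each job to the least loaded machine:
  Machine 1: jobs [19, 6, 5], load = 30
  Machine 2: jobs [16, 16], load = 32
Makespan = max load = 32

32


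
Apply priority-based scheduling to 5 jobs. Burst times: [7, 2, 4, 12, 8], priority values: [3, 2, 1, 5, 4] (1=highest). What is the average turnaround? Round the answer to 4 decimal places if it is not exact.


Sort by priority (ascending = highest first):
Order: [(1, 4), (2, 2), (3, 7), (4, 8), (5, 12)]
Completion times:
  Priority 1, burst=4, C=4
  Priority 2, burst=2, C=6
  Priority 3, burst=7, C=13
  Priority 4, burst=8, C=21
  Priority 5, burst=12, C=33
Average turnaround = 77/5 = 15.4

15.4


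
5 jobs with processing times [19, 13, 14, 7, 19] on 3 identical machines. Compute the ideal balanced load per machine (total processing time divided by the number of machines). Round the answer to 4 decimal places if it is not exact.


Total processing time = 19 + 13 + 14 + 7 + 19 = 72
Number of machines = 3
Ideal balanced load = 72 / 3 = 24.0

24.0


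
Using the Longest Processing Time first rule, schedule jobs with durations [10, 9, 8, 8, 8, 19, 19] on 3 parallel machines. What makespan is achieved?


Sort jobs in decreasing order (LPT): [19, 19, 10, 9, 8, 8, 8]
Assign each job to the least loaded machine:
  Machine 1: jobs [19, 8], load = 27
  Machine 2: jobs [19, 8], load = 27
  Machine 3: jobs [10, 9, 8], load = 27
Makespan = max load = 27

27


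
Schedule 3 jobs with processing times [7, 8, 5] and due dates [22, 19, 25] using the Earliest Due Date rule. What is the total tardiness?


Sort by due date (EDD order): [(8, 19), (7, 22), (5, 25)]
Compute completion times and tardiness:
  Job 1: p=8, d=19, C=8, tardiness=max(0,8-19)=0
  Job 2: p=7, d=22, C=15, tardiness=max(0,15-22)=0
  Job 3: p=5, d=25, C=20, tardiness=max(0,20-25)=0
Total tardiness = 0

0


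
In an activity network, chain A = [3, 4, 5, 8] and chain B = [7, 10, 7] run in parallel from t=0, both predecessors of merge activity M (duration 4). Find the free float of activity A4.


ES(A4) = sum of predecessors on chain A = 12
EF(A4) = ES + duration = 12 + 8 = 20
Successor of A4 is M. ES(M) = max(sum(A), sum(B)) = max(20, 24) = 24
Free float = ES(successor) - EF(current) = 24 - 20 = 4

4


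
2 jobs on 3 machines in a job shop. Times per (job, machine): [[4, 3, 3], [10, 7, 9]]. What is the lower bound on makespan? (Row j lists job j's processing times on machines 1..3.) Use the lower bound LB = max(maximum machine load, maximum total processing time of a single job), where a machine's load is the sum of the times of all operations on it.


Machine loads:
  Machine 1: 4 + 10 = 14
  Machine 2: 3 + 7 = 10
  Machine 3: 3 + 9 = 12
Max machine load = 14
Job totals:
  Job 1: 10
  Job 2: 26
Max job total = 26
Lower bound = max(14, 26) = 26

26


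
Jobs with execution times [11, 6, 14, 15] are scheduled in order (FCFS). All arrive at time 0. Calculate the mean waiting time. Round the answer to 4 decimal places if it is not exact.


FCFS order (as given): [11, 6, 14, 15]
Waiting times:
  Job 1: wait = 0
  Job 2: wait = 11
  Job 3: wait = 17
  Job 4: wait = 31
Sum of waiting times = 59
Average waiting time = 59/4 = 14.75

14.75


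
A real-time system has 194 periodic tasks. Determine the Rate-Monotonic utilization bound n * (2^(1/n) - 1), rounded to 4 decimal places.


Compute 2^(1/194) = 1.0035793141
Subtract 1: 1.0035793141 - 1 = 0.0035793141
Multiply by n: 194 * 0.0035793141 = 0.6943869354
Round to 4 dp: 0.6944

0.6944


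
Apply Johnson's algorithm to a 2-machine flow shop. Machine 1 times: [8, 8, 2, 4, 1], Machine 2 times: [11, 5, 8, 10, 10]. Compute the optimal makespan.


Apply Johnson's rule:
  Group 1 (a <= b): [(5, 1, 10), (3, 2, 8), (4, 4, 10), (1, 8, 11)]
  Group 2 (a > b): [(2, 8, 5)]
Optimal job order: [5, 3, 4, 1, 2]
Schedule:
  Job 5: M1 done at 1, M2 done at 11
  Job 3: M1 done at 3, M2 done at 19
  Job 4: M1 done at 7, M2 done at 29
  Job 1: M1 done at 15, M2 done at 40
  Job 2: M1 done at 23, M2 done at 45
Makespan = 45

45


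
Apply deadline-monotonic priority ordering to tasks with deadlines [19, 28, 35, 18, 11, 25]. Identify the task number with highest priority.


Sort tasks by relative deadline (ascending):
  Task 5: deadline = 11
  Task 4: deadline = 18
  Task 1: deadline = 19
  Task 6: deadline = 25
  Task 2: deadline = 28
  Task 3: deadline = 35
Priority order (highest first): [5, 4, 1, 6, 2, 3]
Highest priority task = 5

5


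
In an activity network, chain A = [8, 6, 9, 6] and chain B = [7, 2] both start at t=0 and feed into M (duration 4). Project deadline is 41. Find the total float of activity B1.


Forward pass: ES(B1) = sum of predecessors on chain B = 0
EF = ES + duration = 0 + 7 = 7
Backward pass: LF(M) = deadline = 41; LS(M) = 41 - 4 = 37
LF(B1) = LS(M) - sum(successors on chain B) = 37 - 2 = 35
LS = LF - duration = 35 - 7 = 28
Total float = LS - ES = 28 - 0 = 28

28


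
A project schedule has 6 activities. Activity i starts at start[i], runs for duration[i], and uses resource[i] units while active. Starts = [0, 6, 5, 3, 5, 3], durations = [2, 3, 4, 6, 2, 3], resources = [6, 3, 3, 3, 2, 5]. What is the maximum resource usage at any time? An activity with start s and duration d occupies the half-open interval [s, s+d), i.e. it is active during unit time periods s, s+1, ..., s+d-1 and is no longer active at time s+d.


Each activity i is active on [start_i, start_i + duration_i).
Compute total resource usage per time slot:
  t=0: active resources = [6], total = 6
  t=1: active resources = [6], total = 6
  t=2: active resources = [], total = 0
  t=3: active resources = [3, 5], total = 8
  t=4: active resources = [3, 5], total = 8
  t=5: active resources = [3, 3, 2, 5], total = 13
  t=6: active resources = [3, 3, 3, 2], total = 11
  t=7: active resources = [3, 3, 3], total = 9
  t=8: active resources = [3, 3, 3], total = 9
Peak resource demand = 13

13


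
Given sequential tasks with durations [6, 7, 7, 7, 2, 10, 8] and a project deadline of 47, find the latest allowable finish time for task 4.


LF(activity 4) = deadline - sum of successor durations
Successors: activities 5 through 7 with durations [2, 10, 8]
Sum of successor durations = 20
LF = 47 - 20 = 27

27


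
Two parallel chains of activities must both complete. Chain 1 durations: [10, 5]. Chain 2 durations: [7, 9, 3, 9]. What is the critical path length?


Path A total = 10 + 5 = 15
Path B total = 7 + 9 + 3 + 9 = 28
Critical path = longest path = max(15, 28) = 28

28


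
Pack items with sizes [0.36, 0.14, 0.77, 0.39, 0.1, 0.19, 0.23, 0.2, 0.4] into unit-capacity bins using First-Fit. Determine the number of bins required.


Place items sequentially using First-Fit:
  Item 0.36 -> new Bin 1
  Item 0.14 -> Bin 1 (now 0.5)
  Item 0.77 -> new Bin 2
  Item 0.39 -> Bin 1 (now 0.89)
  Item 0.1 -> Bin 1 (now 0.99)
  Item 0.19 -> Bin 2 (now 0.96)
  Item 0.23 -> new Bin 3
  Item 0.2 -> Bin 3 (now 0.43)
  Item 0.4 -> Bin 3 (now 0.83)
Total bins used = 3

3


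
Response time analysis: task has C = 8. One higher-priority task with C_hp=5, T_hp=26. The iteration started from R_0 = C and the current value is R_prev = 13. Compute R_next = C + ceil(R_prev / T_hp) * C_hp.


R_next = C + ceil(R_prev / T_hp) * C_hp
ceil(13 / 26) = ceil(0.5) = 1
Interference = 1 * 5 = 5
R_next = 8 + 5 = 13
R_next = R_prev, so the iteration has converged (response time = 13).

13


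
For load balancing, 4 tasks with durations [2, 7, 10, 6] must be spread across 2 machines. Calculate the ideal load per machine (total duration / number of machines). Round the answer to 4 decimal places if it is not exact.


Total processing time = 2 + 7 + 10 + 6 = 25
Number of machines = 2
Ideal balanced load = 25 / 2 = 12.5

12.5


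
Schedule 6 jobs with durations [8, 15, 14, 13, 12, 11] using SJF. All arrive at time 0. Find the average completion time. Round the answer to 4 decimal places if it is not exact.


SJF order (ascending): [8, 11, 12, 13, 14, 15]
Completion times:
  Job 1: burst=8, C=8
  Job 2: burst=11, C=19
  Job 3: burst=12, C=31
  Job 4: burst=13, C=44
  Job 5: burst=14, C=58
  Job 6: burst=15, C=73
Average completion = 233/6 = 38.8333

38.8333


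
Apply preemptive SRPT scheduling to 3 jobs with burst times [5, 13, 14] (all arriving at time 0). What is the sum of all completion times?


Since all jobs arrive at t=0, SRPT equals SPT ordering.
SPT order: [5, 13, 14]
Completion times:
  Job 1: p=5, C=5
  Job 2: p=13, C=18
  Job 3: p=14, C=32
Total completion time = 5 + 18 + 32 = 55

55


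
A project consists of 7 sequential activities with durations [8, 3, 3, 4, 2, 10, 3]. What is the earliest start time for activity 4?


Activity 4 starts after activities 1 through 3 complete.
Predecessor durations: [8, 3, 3]
ES = 8 + 3 + 3 = 14

14


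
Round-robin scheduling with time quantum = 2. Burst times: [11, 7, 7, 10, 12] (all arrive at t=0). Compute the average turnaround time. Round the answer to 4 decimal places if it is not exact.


Time quantum = 2
Execution trace:
  J1 runs 2 units, time = 2
  J2 runs 2 units, time = 4
  J3 runs 2 units, time = 6
  J4 runs 2 units, time = 8
  J5 runs 2 units, time = 10
  J1 runs 2 units, time = 12
  J2 runs 2 units, time = 14
  J3 runs 2 units, time = 16
  J4 runs 2 units, time = 18
  J5 runs 2 units, time = 20
  J1 runs 2 units, time = 22
  J2 runs 2 units, time = 24
  J3 runs 2 units, time = 26
  J4 runs 2 units, time = 28
  J5 runs 2 units, time = 30
  J1 runs 2 units, time = 32
  J2 runs 1 units, time = 33
  J3 runs 1 units, time = 34
  J4 runs 2 units, time = 36
  J5 runs 2 units, time = 38
  J1 runs 2 units, time = 40
  J4 runs 2 units, time = 42
  J5 runs 2 units, time = 44
  J1 runs 1 units, time = 45
  J5 runs 2 units, time = 47
Finish times: [45, 33, 34, 42, 47]
Average turnaround = 201/5 = 40.2

40.2


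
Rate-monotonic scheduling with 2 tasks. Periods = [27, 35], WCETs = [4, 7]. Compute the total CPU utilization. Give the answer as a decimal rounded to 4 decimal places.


Compute individual utilizations (exact fractions):
  Task 1: C/T = 4/27 (approx. 0.1481)
  Task 2: C/T = 7/35 = 1/5 (approx. 0.2)
Total utilization U = 4/27 + 1/5 = 47/135
Rounded to 4 decimal places: U = 0.3481
RM (Liu & Layland) bound for 2 tasks = 0.828427; compare with U = 47/135 (approx. 0.348148)
U <= bound, so schedulable by RM sufficient condition.

0.3481


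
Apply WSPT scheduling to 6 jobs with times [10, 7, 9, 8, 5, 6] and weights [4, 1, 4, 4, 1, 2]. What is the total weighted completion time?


Compute p/w ratios and sort ascending (WSPT): [(8, 4), (9, 4), (10, 4), (6, 2), (5, 1), (7, 1)]
Compute weighted completion times:
  Job (p=8,w=4): C=8, w*C=4*8=32
  Job (p=9,w=4): C=17, w*C=4*17=68
  Job (p=10,w=4): C=27, w*C=4*27=108
  Job (p=6,w=2): C=33, w*C=2*33=66
  Job (p=5,w=1): C=38, w*C=1*38=38
  Job (p=7,w=1): C=45, w*C=1*45=45
Total weighted completion time = 357

357


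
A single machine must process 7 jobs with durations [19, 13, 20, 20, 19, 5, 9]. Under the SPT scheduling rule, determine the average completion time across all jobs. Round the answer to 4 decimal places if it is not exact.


Sort jobs by processing time (SPT order): [5, 9, 13, 19, 19, 20, 20]
Compute completion times sequentially:
  Job 1: processing = 5, completes at 5
  Job 2: processing = 9, completes at 14
  Job 3: processing = 13, completes at 27
  Job 4: processing = 19, completes at 46
  Job 5: processing = 19, completes at 65
  Job 6: processing = 20, completes at 85
  Job 7: processing = 20, completes at 105
Sum of completion times = 347
Average completion time = 347/7 = 49.5714

49.5714


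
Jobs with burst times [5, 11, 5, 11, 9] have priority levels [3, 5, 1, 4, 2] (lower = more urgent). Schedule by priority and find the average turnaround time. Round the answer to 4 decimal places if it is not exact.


Sort by priority (ascending = highest first):
Order: [(1, 5), (2, 9), (3, 5), (4, 11), (5, 11)]
Completion times:
  Priority 1, burst=5, C=5
  Priority 2, burst=9, C=14
  Priority 3, burst=5, C=19
  Priority 4, burst=11, C=30
  Priority 5, burst=11, C=41
Average turnaround = 109/5 = 21.8

21.8


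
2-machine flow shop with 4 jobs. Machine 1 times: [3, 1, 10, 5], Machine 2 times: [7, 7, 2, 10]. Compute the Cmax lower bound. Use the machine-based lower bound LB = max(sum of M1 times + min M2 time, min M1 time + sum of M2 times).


LB1 = sum(M1 times) + min(M2 times) = 19 + 2 = 21
LB2 = min(M1 times) + sum(M2 times) = 1 + 26 = 27
Lower bound = max(LB1, LB2) = max(21, 27) = 27

27


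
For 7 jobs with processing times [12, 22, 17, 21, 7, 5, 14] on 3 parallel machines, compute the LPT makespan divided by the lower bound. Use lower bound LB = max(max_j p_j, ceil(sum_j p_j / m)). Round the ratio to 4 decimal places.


LPT order: [22, 21, 17, 14, 12, 7, 5]
Machine loads after assignment: [34, 33, 31]
LPT makespan = 34
Lower bound = max(max_job, ceil(total/3)) = max(22, 33) = 33
Ratio = 34 / 33 = 1.0303

1.0303


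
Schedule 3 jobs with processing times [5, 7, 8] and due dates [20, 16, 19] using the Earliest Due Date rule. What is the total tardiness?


Sort by due date (EDD order): [(7, 16), (8, 19), (5, 20)]
Compute completion times and tardiness:
  Job 1: p=7, d=16, C=7, tardiness=max(0,7-16)=0
  Job 2: p=8, d=19, C=15, tardiness=max(0,15-19)=0
  Job 3: p=5, d=20, C=20, tardiness=max(0,20-20)=0
Total tardiness = 0

0


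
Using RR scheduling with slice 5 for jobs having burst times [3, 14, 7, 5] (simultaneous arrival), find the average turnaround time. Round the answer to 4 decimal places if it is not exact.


Time quantum = 5
Execution trace:
  J1 runs 3 units, time = 3
  J2 runs 5 units, time = 8
  J3 runs 5 units, time = 13
  J4 runs 5 units, time = 18
  J2 runs 5 units, time = 23
  J3 runs 2 units, time = 25
  J2 runs 4 units, time = 29
Finish times: [3, 29, 25, 18]
Average turnaround = 75/4 = 18.75

18.75


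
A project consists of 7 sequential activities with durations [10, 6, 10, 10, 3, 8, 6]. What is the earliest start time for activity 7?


Activity 7 starts after activities 1 through 6 complete.
Predecessor durations: [10, 6, 10, 10, 3, 8]
ES = 10 + 6 + 10 + 10 + 3 + 8 = 47

47


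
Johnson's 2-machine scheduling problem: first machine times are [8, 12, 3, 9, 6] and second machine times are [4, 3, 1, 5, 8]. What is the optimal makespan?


Apply Johnson's rule:
  Group 1 (a <= b): [(5, 6, 8)]
  Group 2 (a > b): [(4, 9, 5), (1, 8, 4), (2, 12, 3), (3, 3, 1)]
Optimal job order: [5, 4, 1, 2, 3]
Schedule:
  Job 5: M1 done at 6, M2 done at 14
  Job 4: M1 done at 15, M2 done at 20
  Job 1: M1 done at 23, M2 done at 27
  Job 2: M1 done at 35, M2 done at 38
  Job 3: M1 done at 38, M2 done at 39
Makespan = 39

39


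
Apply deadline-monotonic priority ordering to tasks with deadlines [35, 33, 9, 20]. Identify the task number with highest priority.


Sort tasks by relative deadline (ascending):
  Task 3: deadline = 9
  Task 4: deadline = 20
  Task 2: deadline = 33
  Task 1: deadline = 35
Priority order (highest first): [3, 4, 2, 1]
Highest priority task = 3

3


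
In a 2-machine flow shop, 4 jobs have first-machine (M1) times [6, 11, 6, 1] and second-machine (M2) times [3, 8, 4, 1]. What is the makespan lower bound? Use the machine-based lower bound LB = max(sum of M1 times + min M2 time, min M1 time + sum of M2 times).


LB1 = sum(M1 times) + min(M2 times) = 24 + 1 = 25
LB2 = min(M1 times) + sum(M2 times) = 1 + 16 = 17
Lower bound = max(LB1, LB2) = max(25, 17) = 25

25


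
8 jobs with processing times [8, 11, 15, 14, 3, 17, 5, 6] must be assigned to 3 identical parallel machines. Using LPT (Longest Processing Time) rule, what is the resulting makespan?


Sort jobs in decreasing order (LPT): [17, 15, 14, 11, 8, 6, 5, 3]
Assign each job to the least loaded machine:
  Machine 1: jobs [17, 6, 5], load = 28
  Machine 2: jobs [15, 8, 3], load = 26
  Machine 3: jobs [14, 11], load = 25
Makespan = max load = 28

28


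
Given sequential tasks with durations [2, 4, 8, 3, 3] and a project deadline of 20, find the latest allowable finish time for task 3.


LF(activity 3) = deadline - sum of successor durations
Successors: activities 4 through 5 with durations [3, 3]
Sum of successor durations = 6
LF = 20 - 6 = 14

14


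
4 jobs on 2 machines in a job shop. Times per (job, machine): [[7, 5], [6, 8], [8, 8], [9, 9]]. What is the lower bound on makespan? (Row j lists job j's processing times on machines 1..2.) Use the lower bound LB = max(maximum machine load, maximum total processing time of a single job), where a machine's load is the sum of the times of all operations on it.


Machine loads:
  Machine 1: 7 + 6 + 8 + 9 = 30
  Machine 2: 5 + 8 + 8 + 9 = 30
Max machine load = 30
Job totals:
  Job 1: 12
  Job 2: 14
  Job 3: 16
  Job 4: 18
Max job total = 18
Lower bound = max(30, 18) = 30

30


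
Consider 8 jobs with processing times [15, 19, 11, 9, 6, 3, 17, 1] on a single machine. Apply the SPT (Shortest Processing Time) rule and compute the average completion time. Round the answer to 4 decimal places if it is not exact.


Sort jobs by processing time (SPT order): [1, 3, 6, 9, 11, 15, 17, 19]
Compute completion times sequentially:
  Job 1: processing = 1, completes at 1
  Job 2: processing = 3, completes at 4
  Job 3: processing = 6, completes at 10
  Job 4: processing = 9, completes at 19
  Job 5: processing = 11, completes at 30
  Job 6: processing = 15, completes at 45
  Job 7: processing = 17, completes at 62
  Job 8: processing = 19, completes at 81
Sum of completion times = 252
Average completion time = 252/8 = 31.5

31.5


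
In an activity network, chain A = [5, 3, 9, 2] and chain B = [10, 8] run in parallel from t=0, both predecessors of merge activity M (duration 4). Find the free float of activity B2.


ES(B2) = sum of predecessors on chain B = 10
EF(B2) = ES + duration = 10 + 8 = 18
Successor of B2 is M. ES(M) = max(sum(A), sum(B)) = max(19, 18) = 19
Free float = ES(successor) - EF(current) = 19 - 18 = 1

1


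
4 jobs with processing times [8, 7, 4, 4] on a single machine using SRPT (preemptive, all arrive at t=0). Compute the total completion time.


Since all jobs arrive at t=0, SRPT equals SPT ordering.
SPT order: [4, 4, 7, 8]
Completion times:
  Job 1: p=4, C=4
  Job 2: p=4, C=8
  Job 3: p=7, C=15
  Job 4: p=8, C=23
Total completion time = 4 + 8 + 15 + 23 = 50

50


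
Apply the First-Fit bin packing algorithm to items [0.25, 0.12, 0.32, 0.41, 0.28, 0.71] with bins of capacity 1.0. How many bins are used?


Place items sequentially using First-Fit:
  Item 0.25 -> new Bin 1
  Item 0.12 -> Bin 1 (now 0.37)
  Item 0.32 -> Bin 1 (now 0.69)
  Item 0.41 -> new Bin 2
  Item 0.28 -> Bin 1 (now 0.97)
  Item 0.71 -> new Bin 3
Total bins used = 3

3


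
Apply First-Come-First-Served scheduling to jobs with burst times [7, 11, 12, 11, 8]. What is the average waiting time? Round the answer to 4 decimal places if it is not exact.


FCFS order (as given): [7, 11, 12, 11, 8]
Waiting times:
  Job 1: wait = 0
  Job 2: wait = 7
  Job 3: wait = 18
  Job 4: wait = 30
  Job 5: wait = 41
Sum of waiting times = 96
Average waiting time = 96/5 = 19.2

19.2


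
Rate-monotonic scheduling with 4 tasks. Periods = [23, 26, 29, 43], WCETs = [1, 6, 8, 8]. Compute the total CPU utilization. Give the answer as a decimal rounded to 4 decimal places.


Compute individual utilizations (exact fractions):
  Task 1: C/T = 1/23 (approx. 0.0435)
  Task 2: C/T = 6/26 = 3/13 (approx. 0.2308)
  Task 3: C/T = 8/29 (approx. 0.2759)
  Task 4: C/T = 8/43 (approx. 0.186)
Total utilization U = 1/23 + 3/13 + 8/29 + 8/43 = 274478/372853
Rounded to 4 decimal places: U = 0.7362
RM (Liu & Layland) bound for 4 tasks = 0.756828; compare with U = 274478/372853 (approx. 0.736156)
U <= bound, so schedulable by RM sufficient condition.

0.7362


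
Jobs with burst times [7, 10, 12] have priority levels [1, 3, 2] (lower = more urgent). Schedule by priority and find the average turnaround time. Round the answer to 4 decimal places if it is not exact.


Sort by priority (ascending = highest first):
Order: [(1, 7), (2, 12), (3, 10)]
Completion times:
  Priority 1, burst=7, C=7
  Priority 2, burst=12, C=19
  Priority 3, burst=10, C=29
Average turnaround = 55/3 = 18.3333

18.3333


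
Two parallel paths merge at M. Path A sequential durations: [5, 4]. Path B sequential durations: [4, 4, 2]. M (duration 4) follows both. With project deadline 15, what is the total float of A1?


Forward pass: ES(A1) = sum of predecessors on chain A = 0
EF = ES + duration = 0 + 5 = 5
Backward pass: LF(M) = deadline = 15; LS(M) = 15 - 4 = 11
LF(A1) = LS(M) - sum(successors on chain A) = 11 - 4 = 7
LS = LF - duration = 7 - 5 = 2
Total float = LS - ES = 2 - 0 = 2

2


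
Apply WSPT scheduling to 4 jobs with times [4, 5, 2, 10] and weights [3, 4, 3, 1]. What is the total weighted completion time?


Compute p/w ratios and sort ascending (WSPT): [(2, 3), (5, 4), (4, 3), (10, 1)]
Compute weighted completion times:
  Job (p=2,w=3): C=2, w*C=3*2=6
  Job (p=5,w=4): C=7, w*C=4*7=28
  Job (p=4,w=3): C=11, w*C=3*11=33
  Job (p=10,w=1): C=21, w*C=1*21=21
Total weighted completion time = 88

88


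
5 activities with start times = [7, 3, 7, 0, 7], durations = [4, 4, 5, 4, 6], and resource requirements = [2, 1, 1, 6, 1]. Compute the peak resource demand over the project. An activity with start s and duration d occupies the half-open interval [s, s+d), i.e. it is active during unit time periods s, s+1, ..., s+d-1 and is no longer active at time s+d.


Each activity i is active on [start_i, start_i + duration_i).
Compute total resource usage per time slot:
  t=0: active resources = [6], total = 6
  t=1: active resources = [6], total = 6
  t=2: active resources = [6], total = 6
  t=3: active resources = [1, 6], total = 7
  t=4: active resources = [1], total = 1
  t=5: active resources = [1], total = 1
  t=6: active resources = [1], total = 1
  t=7: active resources = [2, 1, 1], total = 4
  t=8: active resources = [2, 1, 1], total = 4
  t=9: active resources = [2, 1, 1], total = 4
  t=10: active resources = [2, 1, 1], total = 4
  t=11: active resources = [1, 1], total = 2
  t=12: active resources = [1], total = 1
Peak resource demand = 7

7


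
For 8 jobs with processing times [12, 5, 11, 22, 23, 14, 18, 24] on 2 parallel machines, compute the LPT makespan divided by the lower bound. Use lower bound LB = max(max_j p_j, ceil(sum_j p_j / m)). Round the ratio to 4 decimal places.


LPT order: [24, 23, 22, 18, 14, 12, 11, 5]
Machine loads after assignment: [67, 62]
LPT makespan = 67
Lower bound = max(max_job, ceil(total/2)) = max(24, 65) = 65
Ratio = 67 / 65 = 1.0308

1.0308


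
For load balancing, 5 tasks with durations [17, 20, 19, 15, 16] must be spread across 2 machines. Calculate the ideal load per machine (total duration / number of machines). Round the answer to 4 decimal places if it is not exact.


Total processing time = 17 + 20 + 19 + 15 + 16 = 87
Number of machines = 2
Ideal balanced load = 87 / 2 = 43.5

43.5


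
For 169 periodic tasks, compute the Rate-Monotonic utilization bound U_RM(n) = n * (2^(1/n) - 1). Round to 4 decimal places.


Compute 2^(1/169) = 1.0041098851
Subtract 1: 1.0041098851 - 1 = 0.0041098851
Multiply by n: 169 * 0.0041098851 = 0.6945705819
Round to 4 dp: 0.6946

0.6946


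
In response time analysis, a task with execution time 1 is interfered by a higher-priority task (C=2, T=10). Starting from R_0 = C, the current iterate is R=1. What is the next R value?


R_next = C + ceil(R_prev / T_hp) * C_hp
ceil(1 / 10) = ceil(0.1) = 1
Interference = 1 * 2 = 2
R_next = 1 + 2 = 3

3


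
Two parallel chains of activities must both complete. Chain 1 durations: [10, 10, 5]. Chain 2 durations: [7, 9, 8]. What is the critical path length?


Path A total = 10 + 10 + 5 = 25
Path B total = 7 + 9 + 8 = 24
Critical path = longest path = max(25, 24) = 25

25


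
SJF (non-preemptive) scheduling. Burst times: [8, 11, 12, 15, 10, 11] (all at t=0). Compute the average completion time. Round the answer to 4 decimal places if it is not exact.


SJF order (ascending): [8, 10, 11, 11, 12, 15]
Completion times:
  Job 1: burst=8, C=8
  Job 2: burst=10, C=18
  Job 3: burst=11, C=29
  Job 4: burst=11, C=40
  Job 5: burst=12, C=52
  Job 6: burst=15, C=67
Average completion = 214/6 = 35.6667

35.6667


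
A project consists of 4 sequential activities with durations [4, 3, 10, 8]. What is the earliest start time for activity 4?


Activity 4 starts after activities 1 through 3 complete.
Predecessor durations: [4, 3, 10]
ES = 4 + 3 + 10 = 17

17


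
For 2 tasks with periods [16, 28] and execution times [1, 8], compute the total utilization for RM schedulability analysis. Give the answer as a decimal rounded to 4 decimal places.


Compute individual utilizations (exact fractions):
  Task 1: C/T = 1/16 (approx. 0.0625)
  Task 2: C/T = 8/28 = 2/7 (approx. 0.2857)
Total utilization U = 1/16 + 2/7 = 39/112
Rounded to 4 decimal places: U = 0.3482
RM (Liu & Layland) bound for 2 tasks = 0.828427; compare with U = 39/112 (approx. 0.348214)
U <= bound, so schedulable by RM sufficient condition.

0.3482


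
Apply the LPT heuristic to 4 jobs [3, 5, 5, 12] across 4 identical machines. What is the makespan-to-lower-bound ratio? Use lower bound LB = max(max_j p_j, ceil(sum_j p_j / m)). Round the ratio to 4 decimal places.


LPT order: [12, 5, 5, 3]
Machine loads after assignment: [12, 5, 5, 3]
LPT makespan = 12
Lower bound = max(max_job, ceil(total/4)) = max(12, 7) = 12
Ratio = 12 / 12 = 1.0

1.0


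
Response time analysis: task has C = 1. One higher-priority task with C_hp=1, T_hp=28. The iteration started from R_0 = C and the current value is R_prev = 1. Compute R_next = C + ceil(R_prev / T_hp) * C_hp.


R_next = C + ceil(R_prev / T_hp) * C_hp
ceil(1 / 28) = ceil(0.0357) = 1
Interference = 1 * 1 = 1
R_next = 1 + 1 = 2

2


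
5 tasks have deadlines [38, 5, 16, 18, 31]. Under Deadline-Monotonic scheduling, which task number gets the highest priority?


Sort tasks by relative deadline (ascending):
  Task 2: deadline = 5
  Task 3: deadline = 16
  Task 4: deadline = 18
  Task 5: deadline = 31
  Task 1: deadline = 38
Priority order (highest first): [2, 3, 4, 5, 1]
Highest priority task = 2

2


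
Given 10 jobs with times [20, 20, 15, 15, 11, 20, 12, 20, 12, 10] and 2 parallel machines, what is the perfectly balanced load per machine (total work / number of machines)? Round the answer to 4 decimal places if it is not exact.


Total processing time = 20 + 20 + 15 + 15 + 11 + 20 + 12 + 20 + 12 + 10 = 155
Number of machines = 2
Ideal balanced load = 155 / 2 = 77.5

77.5


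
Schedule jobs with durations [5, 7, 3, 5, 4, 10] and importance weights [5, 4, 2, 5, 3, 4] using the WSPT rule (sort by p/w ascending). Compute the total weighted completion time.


Compute p/w ratios and sort ascending (WSPT): [(5, 5), (5, 5), (4, 3), (3, 2), (7, 4), (10, 4)]
Compute weighted completion times:
  Job (p=5,w=5): C=5, w*C=5*5=25
  Job (p=5,w=5): C=10, w*C=5*10=50
  Job (p=4,w=3): C=14, w*C=3*14=42
  Job (p=3,w=2): C=17, w*C=2*17=34
  Job (p=7,w=4): C=24, w*C=4*24=96
  Job (p=10,w=4): C=34, w*C=4*34=136
Total weighted completion time = 383

383
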